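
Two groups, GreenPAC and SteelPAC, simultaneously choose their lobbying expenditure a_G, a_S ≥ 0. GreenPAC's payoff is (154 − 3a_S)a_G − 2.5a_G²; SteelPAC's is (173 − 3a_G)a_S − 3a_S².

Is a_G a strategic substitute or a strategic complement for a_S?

Expanding GreenPAC's payoff: 154a_G − 3a_Sa_G − 2.5a_G².
∂π/∂a_G = 154 − 3a_S − 5a_G = 0, so a_G = 30.8 − 0.6a_S.
The best-response slope da_G/da_S = −0.6 < 0: the reaction function is downward-sloping, so the choices are strategic substitutes.

strategic substitutes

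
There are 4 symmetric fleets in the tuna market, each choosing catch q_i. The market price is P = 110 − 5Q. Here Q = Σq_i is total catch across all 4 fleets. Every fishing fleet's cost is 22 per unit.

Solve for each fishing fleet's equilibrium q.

3.52

A representative fishing fleet's profit is π_i = q_i(110 − 5Q) − 22q_i, with Q = q_i + Σ_{j≠i} q_j.
First-order condition: 88 − 10q_i − 5Σ_{j≠i} q_j = 0.
With identical fishing fleets, set every q_j = q: then 88 − 10q − 15q = 0, i.e. q = 88/25 = 3.52.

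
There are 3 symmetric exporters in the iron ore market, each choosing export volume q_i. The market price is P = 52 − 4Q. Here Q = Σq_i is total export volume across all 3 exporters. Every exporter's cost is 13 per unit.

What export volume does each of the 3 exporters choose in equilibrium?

A representative exporter's profit is π_i = q_i(52 − 4Q) − 13q_i, with Q = q_i + Σ_{j≠i} q_j.
First-order condition: 39 − 8q_i − 4Σ_{j≠i} q_j = 0.
Imposing symmetry (q_j = q for all j) turns Σ_{j≠i} q_j into 2q, so 39 = 16q and q = 2.4375.

2.4375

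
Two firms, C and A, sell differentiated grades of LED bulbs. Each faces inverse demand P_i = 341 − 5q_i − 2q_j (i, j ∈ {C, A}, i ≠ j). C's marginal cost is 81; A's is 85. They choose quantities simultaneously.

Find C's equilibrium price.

189.75

Firm C's profit: π = q_C(341 − 5q_C − 2q_A) − 81q_C.
∂π/∂q_C = 260 − 10q_C − 2q_A = 0 ⇒ q_C = 26 − 0.2q_A.
Similarly q_A = 25.6 − 0.2q_C.
Plugging q_A into C's best response: q_C = 26 − 0.2(25.6 − 0.2q_C) ⇒ 0.96q_C = 20.88, so q_C = 21.75.
Then q_A = 25.6 − 0.2·21.75 = 21.25.
P_C = 341 − 5·21.75 − 2·21.25 = 189.75.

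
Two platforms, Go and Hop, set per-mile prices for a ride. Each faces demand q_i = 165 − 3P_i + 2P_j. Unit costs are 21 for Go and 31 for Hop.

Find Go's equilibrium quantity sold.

Go's profit: π = (P_{Go} − 21)(165 − 3P_{Go} + 2P_{Hop}).
∂π/∂P_{Go} = 228 − 6P_{Go} + 2P_{Hop} = 0 ⇒ P_{Go} = 38 + (1/3)P_{Hop}.
Similarly P_{Hop} = 43 + (1/3)P_{Go}.
Substituting the second reaction function into the first: P_{Go} = 38 + (1/3)(43 + (1/3)P_{Go}), which gives (8/9)P_{Go} = 157/3 ⇒ P_{Go} = 58.875.
Then P_{Hop} = 43 + (1/3)·58.875 = 62.625.
q_{Go} = 165 − 3·58.875 + 2·62.625 = 113.625.

113.625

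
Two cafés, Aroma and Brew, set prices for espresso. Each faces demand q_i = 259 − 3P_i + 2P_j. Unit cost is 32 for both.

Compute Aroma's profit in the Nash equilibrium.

9661.6875

Aroma's profit: π = (P_{Aroma} − 32)(259 − 3P_{Aroma} + 2P_{Brew}).
∂π/∂P_{Aroma} = 355 − 6P_{Aroma} + 2P_{Brew} = 0 ⇒ P_{Aroma} = 355/6 + (1/3)P_{Brew}.
Setting P_{Aroma} = P_{Brew} in the reaction function: P_{Aroma} = 355/6 + (1/3)P_{Aroma}, so P_{Aroma} = (355/6) / (2/3) = 88.75.
q_{Aroma} = 259 − 3·88.75 + 2·88.75 = 170.25.
Profit = (88.75 − 32)·170.25 = 9661.6875.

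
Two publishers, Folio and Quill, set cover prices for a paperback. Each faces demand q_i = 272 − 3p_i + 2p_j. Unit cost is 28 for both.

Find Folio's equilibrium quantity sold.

Folio's profit: π = (p_{Folio} − 28)(272 − 3p_{Folio} + 2p_{Quill}).
∂π/∂p_{Folio} = 356 − 6p_{Folio} + 2p_{Quill} = 0 ⇒ p_{Folio} = 178/3 + (1/3)p_{Quill}.
Setting p_{Folio} = p_{Quill} in the reaction function: p_{Folio} = 178/3 + (1/3)p_{Folio}, so p_{Folio} = (178/3) / (2/3) = 89.
q_{Folio} = 272 − 3·89 + 2·89 = 183.

183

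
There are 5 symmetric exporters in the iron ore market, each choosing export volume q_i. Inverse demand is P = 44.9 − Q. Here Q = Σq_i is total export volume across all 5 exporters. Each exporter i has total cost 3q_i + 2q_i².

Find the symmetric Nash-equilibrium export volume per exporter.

4.19

A representative exporter's profit is π_i = q_i(44.9 − Q) − 3q_i − 2q_i², with Q = q_i + Σ_{j≠i} q_j.
First-order condition: 41.9 − 6q_i − Σ_{j≠i} q_j = 0.
With identical exporters, set every q_j = q: then 41.9 − 6q − 4q = 0, i.e. q = 41.9/10 = 4.19.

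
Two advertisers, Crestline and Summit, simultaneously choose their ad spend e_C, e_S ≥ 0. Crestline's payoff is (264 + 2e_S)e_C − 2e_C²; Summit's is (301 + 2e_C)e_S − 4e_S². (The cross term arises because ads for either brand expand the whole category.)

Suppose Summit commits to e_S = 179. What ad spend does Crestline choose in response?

Expanding Crestline's payoff: 264e_C + 2e_Se_C − 2e_C².
∂π/∂e_C = 264 + 2e_S − 4e_C = 0, so e_C = 66 + 0.5e_S.
At e_S = 179: e_C = 66 + 0.5·179 = 155.5.

155.5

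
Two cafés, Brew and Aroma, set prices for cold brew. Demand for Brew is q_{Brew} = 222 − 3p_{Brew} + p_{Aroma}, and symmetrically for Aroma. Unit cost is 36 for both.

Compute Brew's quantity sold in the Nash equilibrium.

Brew's profit: π = (p_{Brew} − 36)(222 − 3p_{Brew} + p_{Aroma}).
∂π/∂p_{Brew} = 330 − 6p_{Brew} + p_{Aroma} = 0 ⇒ p_{Brew} = 55 + (1/6)p_{Aroma}.
By symmetry p_{Aroma} = p_{Brew}; substituting into the reaction function, (5/6)p_{Brew} = 55 and p_{Brew} = 66.
q_{Brew} = 222 − 3·66 + 66 = 90.

90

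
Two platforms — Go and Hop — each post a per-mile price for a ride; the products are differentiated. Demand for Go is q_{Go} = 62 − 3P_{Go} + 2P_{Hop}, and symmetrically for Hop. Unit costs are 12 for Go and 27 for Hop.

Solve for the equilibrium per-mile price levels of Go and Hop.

Go's profit: π = (P_{Go} − 12)(62 − 3P_{Go} + 2P_{Hop}).
∂π/∂P_{Go} = 98 − 6P_{Go} + 2P_{Hop} = 0 ⇒ P_{Go} = 49/3 + (1/3)P_{Hop}.
Similarly P_{Hop} = 143/6 + (1/3)P_{Go}.
Plugging P_{Hop} into Go's best response: P_{Go} = 49/3 + (1/3)(143/6 + (1/3)P_{Go}) ⇒ (8/9)P_{Go} = 437/18, so P_{Go} = 27.3125.
Then P_{Hop} = 143/6 + (1/3)·27.3125 = 32.9375.

27.3125, 32.9375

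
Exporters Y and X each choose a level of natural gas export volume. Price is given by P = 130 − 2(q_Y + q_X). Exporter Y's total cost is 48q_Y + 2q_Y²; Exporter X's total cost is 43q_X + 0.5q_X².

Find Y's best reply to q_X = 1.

10

Exporter Y's profit: π = q_Y(130 − 2(q_Y + q_X)) − 48q_Y − 2q_Y².
∂π/∂q_Y = 82 − 8q_Y − 2q_X = 0, so q_Y = 10.25 − 0.25q_X.
At q_X = 1: q_Y = 10.25 − 0.25·1 = 10.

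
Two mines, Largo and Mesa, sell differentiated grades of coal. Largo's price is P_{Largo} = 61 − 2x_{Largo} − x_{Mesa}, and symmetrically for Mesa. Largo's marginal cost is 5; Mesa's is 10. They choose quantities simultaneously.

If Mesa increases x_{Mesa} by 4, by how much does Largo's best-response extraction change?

Mine Largo's profit: π = x_{Largo}(61 − 2x_{Largo} − x_{Mesa}) − 5x_{Largo}.
∂π/∂x_{Largo} = 56 − 4x_{Largo} − x_{Mesa} = 0 ⇒ x_{Largo} = 14 − 0.25x_{Mesa}.
The reaction-function slope is −0.25, so a 4-unit rise in x_{Mesa} moves x_{Largo} by −0.25 × 4 = −1. Largo's best response falls — the actions are strategic substitutes.

-1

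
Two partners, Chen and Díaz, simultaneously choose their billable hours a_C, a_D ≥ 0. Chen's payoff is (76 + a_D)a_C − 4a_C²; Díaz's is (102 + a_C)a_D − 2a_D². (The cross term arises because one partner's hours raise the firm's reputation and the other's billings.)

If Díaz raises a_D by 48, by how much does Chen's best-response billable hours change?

6

Expanding Chen's payoff: 76a_C + a_Da_C − 4a_C².
∂π/∂a_C = 76 + a_D − 8a_C = 0, so a_C = 9.5 + 0.125a_D.
The reaction-function slope is 0.125, so a 48-unit rise in a_D moves a_C by 0.125 × 48 = 6. Chen's best response rises — the actions are strategic complements.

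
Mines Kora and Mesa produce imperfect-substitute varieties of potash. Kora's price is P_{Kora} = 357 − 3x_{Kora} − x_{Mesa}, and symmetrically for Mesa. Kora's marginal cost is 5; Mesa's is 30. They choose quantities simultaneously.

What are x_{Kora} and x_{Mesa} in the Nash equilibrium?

Mine Kora's profit: π = x_{Kora}(357 − 3x_{Kora} − x_{Mesa}) − 5x_{Kora}.
∂π/∂x_{Kora} = 352 − 6x_{Kora} − x_{Mesa} = 0 ⇒ x_{Kora} = 176/3 − (1/6)x_{Mesa}.
Similarly x_{Mesa} = 54.5 − (1/6)x_{Kora}.
Substituting the second reaction function into the first: x_{Kora} = 176/3 − (1/6)(54.5 − (1/6)x_{Kora}), which gives (35/36)x_{Kora} = 595/12 ⇒ x_{Kora} = 51.
Then x_{Mesa} = 54.5 − (1/6)·51 = 46.

51, 46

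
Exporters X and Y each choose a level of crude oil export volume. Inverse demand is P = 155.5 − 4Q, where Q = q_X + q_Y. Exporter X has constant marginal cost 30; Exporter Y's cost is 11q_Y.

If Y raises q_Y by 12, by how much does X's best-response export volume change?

Exporter X's profit: π = q_X(155.5 − 4(q_X + q_Y)) − 30q_X.
∂π/∂q_X = 125.5 − 8q_X − 4q_Y = 0, so q_X = 15.6875 − 0.5q_Y.
The reaction-function slope is −0.5, so a 12-unit rise in q_Y moves q_X by −0.5 × 12 = −6. X's best response falls — the actions are strategic substitutes.

-6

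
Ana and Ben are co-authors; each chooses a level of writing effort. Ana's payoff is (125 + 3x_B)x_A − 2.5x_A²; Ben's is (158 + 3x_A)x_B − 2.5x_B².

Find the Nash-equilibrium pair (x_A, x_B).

68.6875, 72.8125

Expanding Ana's payoff: 125x_A + 3x_Bx_A − 2.5x_A².
∂π/∂x_A = 125 + 3x_B − 5x_A = 0, so x_A = 25 + 0.6x_B.
Likewise for Ben: x_B = 31.6 + 0.6x_A.
Substituting the second reaction function into the first: x_A = 25 + 0.6(31.6 + 0.6x_A), which gives 0.64x_A = 43.96 ⇒ x_A = 68.6875.
Then x_B = 31.6 + 0.6·68.6875 = 72.8125.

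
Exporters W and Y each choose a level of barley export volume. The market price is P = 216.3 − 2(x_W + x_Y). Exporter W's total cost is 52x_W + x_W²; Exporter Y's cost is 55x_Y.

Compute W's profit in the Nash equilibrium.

Exporter W's profit: π = x_W(216.3 − 2(x_W + x_Y)) − 52x_W − x_W².
∂π/∂x_W = 164.3 − 6x_W − 2x_Y = 0, so x_W = 1643/60 − (1/3)x_Y.
For Y: ∂π/∂x_Y = 161.3 − 4x_Y − 2x_W = 0 ⇒ x_Y = 40.325 − 0.5x_W.
Substituting the second reaction function into the first: x_W = 1643/60 − (1/3)(40.325 − 0.5x_W), which gives (5/6)x_W = 1673/120 ⇒ x_W = 16.73.
Then x_Y = 40.325 − 0.5·16.73 = 31.96.
Price P = 216.3 − 2·48.69 = 118.92.
W's profit: (118.92 − 52)·16.73 − (16.73)² = 839.6787.

839.6787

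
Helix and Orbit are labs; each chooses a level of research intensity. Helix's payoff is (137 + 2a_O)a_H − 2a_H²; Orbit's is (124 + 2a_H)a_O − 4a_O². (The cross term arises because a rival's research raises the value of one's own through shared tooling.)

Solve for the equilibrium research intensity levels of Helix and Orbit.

48, 27.5

Expanding Helix's payoff: 137a_H + 2a_Oa_H − 2a_H².
∂π/∂a_H = 137 + 2a_O − 4a_H = 0, so a_H = 34.25 + 0.5a_O.
Likewise for Orbit: a_O = 15.5 + 0.25a_H.
Plugging a_O into Helix's best response: a_H = 34.25 + 0.5(15.5 + 0.25a_H) ⇒ 0.875a_H = 42, so a_H = 48.
Then a_O = 15.5 + 0.25·48 = 27.5.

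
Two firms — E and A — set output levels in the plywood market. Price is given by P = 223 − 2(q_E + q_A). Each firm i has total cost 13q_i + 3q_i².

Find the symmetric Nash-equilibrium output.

Firm E's profit: π = q_E(223 − 2(q_E + q_A)) − 13q_E − 3q_E².
∂π/∂q_E = 210 − 10q_E − 2q_A = 0, so q_E = 21 − 0.2q_A.
By symmetry q_A = q_E; substituting into the reaction function, 1.2q_E = 21 and q_E = 17.5.

17.5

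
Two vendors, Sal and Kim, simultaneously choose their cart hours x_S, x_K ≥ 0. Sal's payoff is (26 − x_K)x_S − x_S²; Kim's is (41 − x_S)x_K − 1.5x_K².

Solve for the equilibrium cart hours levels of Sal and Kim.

Expanding Sal's payoff: 26x_S − x_Kx_S − x_S².
∂π/∂x_S = 26 − x_K − 2x_S = 0, so x_S = 13 − 0.5x_K.
Likewise for Kim: x_K = 41/3 − (1/3)x_S.
Solving the two reaction functions simultaneously: (1 − (−0.5)(−1/3))x_S = 13 − 0.5·(41/3), so (5/6)x_S = 37/6 and x_S = 7.4.
Then x_K = 41/3 − (1/3)·7.4 = 11.2.

7.4, 11.2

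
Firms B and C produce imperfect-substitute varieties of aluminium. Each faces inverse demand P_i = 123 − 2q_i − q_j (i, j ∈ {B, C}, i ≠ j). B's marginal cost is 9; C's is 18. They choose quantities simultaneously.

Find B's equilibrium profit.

Firm B's profit: π = q_B(123 − 2q_B − q_C) − 9q_B.
∂π/∂q_B = 114 − 4q_B − q_C = 0 ⇒ q_B = 28.5 − 0.25q_C.
Similarly q_C = 26.25 − 0.25q_B.
Substituting the second reaction function into the first: q_B = 28.5 − 0.25(26.25 − 0.25q_B), which gives 0.9375q_B = 21.9375 ⇒ q_B = 23.4.
Then q_C = 26.25 − 0.25·23.4 = 20.4.
P_B = 123 − 2·23.4 − 20.4 = 55.8.
Profit = (55.8 − 9)·23.4 = 1095.12.

1095.12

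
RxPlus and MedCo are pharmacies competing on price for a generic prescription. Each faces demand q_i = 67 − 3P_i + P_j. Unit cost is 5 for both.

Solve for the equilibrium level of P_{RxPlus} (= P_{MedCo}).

RxPlus's profit: π = (P_{RxPlus} − 5)(67 − 3P_{RxPlus} + P_{MedCo}).
∂π/∂P_{RxPlus} = 82 − 6P_{RxPlus} + P_{MedCo} = 0 ⇒ P_{RxPlus} = 41/3 + (1/6)P_{MedCo}.
The game is symmetric, so in equilibrium P_{MedCo} = P_{RxPlus}: the reaction function gives (5/6)P_{RxPlus} = 41/3, hence P_{RxPlus} = 16.4.

16.4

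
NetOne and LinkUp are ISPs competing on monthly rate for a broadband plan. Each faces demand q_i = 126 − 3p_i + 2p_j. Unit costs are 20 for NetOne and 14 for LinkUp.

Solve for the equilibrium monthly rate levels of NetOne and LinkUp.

NetOne's profit: π = (p_{NetOne} − 20)(126 − 3p_{NetOne} + 2p_{LinkUp}).
∂π/∂p_{NetOne} = 186 − 6p_{NetOne} + 2p_{LinkUp} = 0 ⇒ p_{NetOne} = 31 + (1/3)p_{LinkUp}.
Similarly p_{LinkUp} = 28 + (1/3)p_{NetOne}.
Solving the two reaction functions simultaneously: (1 − (1/3)(1/3))p_{NetOne} = 31 + (1/3)·28, so (8/9)p_{NetOne} = 121/3 and p_{NetOne} = 45.375.
Then p_{LinkUp} = 28 + (1/3)·45.375 = 43.125.

45.375, 43.125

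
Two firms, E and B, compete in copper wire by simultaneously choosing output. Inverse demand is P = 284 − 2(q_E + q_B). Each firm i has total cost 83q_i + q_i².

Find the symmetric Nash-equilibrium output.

25.125

Firm E's profit: π = q_E(284 − 2(q_E + q_B)) − 83q_E − q_E².
∂π/∂q_E = 201 − 6q_E − 2q_B = 0, so q_E = 33.5 − (1/3)q_B.
The game is symmetric, so in equilibrium q_B = q_E: the reaction function gives (4/3)q_E = 33.5, hence q_E = 25.125.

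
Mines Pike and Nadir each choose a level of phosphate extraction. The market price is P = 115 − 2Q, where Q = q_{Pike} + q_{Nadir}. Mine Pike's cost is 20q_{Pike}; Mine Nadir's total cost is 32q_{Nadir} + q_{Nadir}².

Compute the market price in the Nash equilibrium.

Mine Pike's profit: π = q_{Pike}(115 − 2(q_{Pike} + q_{Nadir})) − 20q_{Pike}.
∂π/∂q_{Pike} = 95 − 4q_{Pike} − 2q_{Nadir} = 0, so q_{Pike} = 23.75 − 0.5q_{Nadir}.
For Nadir: ∂π/∂q_{Nadir} = 83 − 6q_{Nadir} − 2q_{Pike} = 0 ⇒ q_{Nadir} = 83/6 − (1/3)q_{Pike}.
Solving the two reaction functions simultaneously: (1 − (−0.5)(−1/3))q_{Pike} = 23.75 − 0.5·(83/6), so (5/6)q_{Pike} = 101/6 and q_{Pike} = 20.2.
Then q_{Nadir} = 83/6 − (1/3)·20.2 = 7.1.
Equilibrium price: P = 115 − 2·27.3 = 60.4.

60.4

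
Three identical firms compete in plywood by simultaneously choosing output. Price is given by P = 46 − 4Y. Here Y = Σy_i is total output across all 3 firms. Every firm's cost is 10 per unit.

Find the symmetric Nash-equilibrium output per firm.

A representative firm's profit is π_i = y_i(46 − 4Y) − 10y_i, with Y = y_i + Σ_{j≠i} y_j.
First-order condition: 36 − 8y_i − 4Σ_{j≠i} y_j = 0.
In a symmetric equilibrium every firm chooses the same y, so Σ_{j≠i} y_j = 2y. The condition becomes 36 − 16y = 0, giving y = 36/16 = 2.25.

2.25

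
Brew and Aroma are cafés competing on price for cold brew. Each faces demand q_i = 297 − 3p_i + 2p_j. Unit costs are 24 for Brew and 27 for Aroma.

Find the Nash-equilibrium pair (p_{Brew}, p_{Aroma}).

92.8125, 93.9375

Brew's profit: π = (p_{Brew} − 24)(297 − 3p_{Brew} + 2p_{Aroma}).
∂π/∂p_{Brew} = 369 − 6p_{Brew} + 2p_{Aroma} = 0 ⇒ p_{Brew} = 61.5 + (1/3)p_{Aroma}.
Similarly p_{Aroma} = 63 + (1/3)p_{Brew}.
Substituting the second reaction function into the first: p_{Brew} = 61.5 + (1/3)(63 + (1/3)p_{Brew}), which gives (8/9)p_{Brew} = 82.5 ⇒ p_{Brew} = 92.8125.
Then p_{Aroma} = 63 + (1/3)·92.8125 = 93.9375.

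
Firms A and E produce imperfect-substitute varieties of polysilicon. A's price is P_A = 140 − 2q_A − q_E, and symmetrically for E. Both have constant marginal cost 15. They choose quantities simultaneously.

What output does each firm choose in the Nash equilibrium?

Firm A's profit: π = q_A(140 − 2q_A − q_E) − 15q_A.
∂π/∂q_A = 125 − 4q_A − q_E = 0 ⇒ q_A = 31.25 − 0.25q_E.
By symmetry q_E = q_A; substituting into the reaction function, 1.25q_A = 31.25 and q_A = 25.

25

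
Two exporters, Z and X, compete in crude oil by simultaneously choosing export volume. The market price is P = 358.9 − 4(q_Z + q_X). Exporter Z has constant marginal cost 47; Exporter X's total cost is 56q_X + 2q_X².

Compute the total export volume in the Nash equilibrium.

46.335

Exporter Z's profit: π = q_Z(358.9 − 4(q_Z + q_X)) − 47q_Z.
∂π/∂q_Z = 311.9 − 8q_Z − 4q_X = 0, so q_Z = 38.9875 − 0.5q_X.
For X: ∂π/∂q_X = 302.9 − 12q_X − 4q_Z = 0 ⇒ q_X = 3029/120 − (1/3)q_Z.
Substituting the second reaction function into the first: q_Z = 38.9875 − 0.5(3029/120 − (1/3)q_Z), which gives (5/6)q_Z = 791/30 ⇒ q_Z = 31.64.
Then q_X = 3029/120 − (1/3)·31.64 = 14.695.
Total export volume: 31.64 + 14.695 = 46.335.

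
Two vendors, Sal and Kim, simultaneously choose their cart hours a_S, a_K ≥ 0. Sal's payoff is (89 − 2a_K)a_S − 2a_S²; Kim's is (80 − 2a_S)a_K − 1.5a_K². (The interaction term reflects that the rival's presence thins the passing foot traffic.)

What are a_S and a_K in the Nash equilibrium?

Expanding Sal's payoff: 89a_S − 2a_Ka_S − 2a_S².
∂π/∂a_S = 89 − 2a_K − 4a_S = 0, so a_S = 22.25 − 0.5a_K.
Likewise for Kim: a_K = 80/3 − (2/3)a_S.
Substituting the second reaction function into the first: a_S = 22.25 − 0.5(80/3 − (2/3)a_S), which gives (2/3)a_S = 107/12 ⇒ a_S = 13.375.
Then a_K = 80/3 − (2/3)·13.375 = 17.75.

13.375, 17.75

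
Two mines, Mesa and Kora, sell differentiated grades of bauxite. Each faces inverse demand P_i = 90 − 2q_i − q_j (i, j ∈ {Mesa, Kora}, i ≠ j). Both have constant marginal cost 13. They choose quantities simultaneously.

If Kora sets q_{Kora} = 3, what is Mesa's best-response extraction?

Mine Mesa's profit: π = q_{Mesa}(90 − 2q_{Mesa} − q_{Kora}) − 13q_{Mesa}.
∂π/∂q_{Mesa} = 77 − 4q_{Mesa} − q_{Kora} = 0 ⇒ q_{Mesa} = 19.25 − 0.25q_{Kora}.
At q_{Kora} = 3: q_{Mesa} = 19.25 − 0.25·3 = 18.5.

18.5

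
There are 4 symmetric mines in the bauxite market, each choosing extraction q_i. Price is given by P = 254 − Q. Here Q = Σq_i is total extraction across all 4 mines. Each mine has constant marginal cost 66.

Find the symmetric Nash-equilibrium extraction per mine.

A representative mine's profit is π_i = q_i(254 − Q) − 66q_i, with Q = q_i + Σ_{j≠i} q_j.
First-order condition: 188 − 2q_i − Σ_{j≠i} q_j = 0.
With identical mines, set every q_j = q: then 188 − 2q − 3q = 0, i.e. q = 188/5 = 37.6.

37.6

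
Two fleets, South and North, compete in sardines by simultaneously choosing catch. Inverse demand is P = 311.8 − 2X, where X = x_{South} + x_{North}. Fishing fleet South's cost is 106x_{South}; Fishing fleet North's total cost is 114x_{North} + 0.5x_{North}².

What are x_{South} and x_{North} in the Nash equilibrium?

Fishing fleet South's profit: π = x_{South}(311.8 − 2(x_{South} + x_{North})) − 106x_{South}.
∂π/∂x_{South} = 205.8 − 4x_{South} − 2x_{North} = 0, so x_{South} = 51.45 − 0.5x_{North}.
For North: ∂π/∂x_{North} = 197.8 − 5x_{North} − 2x_{South} = 0 ⇒ x_{North} = 39.56 − 0.4x_{South}.
Substituting the second reaction function into the first: x_{South} = 51.45 − 0.5(39.56 − 0.4x_{South}), which gives 0.8x_{South} = 31.67 ⇒ x_{South} = 39.5875.
Then x_{North} = 39.56 − 0.4·39.5875 = 23.725.

39.5875, 23.725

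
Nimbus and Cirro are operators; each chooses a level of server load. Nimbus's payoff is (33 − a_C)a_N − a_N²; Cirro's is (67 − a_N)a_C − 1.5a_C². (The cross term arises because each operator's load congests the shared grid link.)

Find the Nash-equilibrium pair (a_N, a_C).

6.4, 20.2

Expanding Nimbus's payoff: 33a_N − a_Ca_N − a_N².
∂π/∂a_N = 33 − a_C − 2a_N = 0, so a_N = 16.5 − 0.5a_C.
Likewise for Cirro: a_C = 67/3 − (1/3)a_N.
Plugging a_C into Nimbus's best response: a_N = 16.5 − 0.5(67/3 − (1/3)a_N) ⇒ (5/6)a_N = 16/3, so a_N = 6.4.
Then a_C = 67/3 − (1/3)·6.4 = 20.2.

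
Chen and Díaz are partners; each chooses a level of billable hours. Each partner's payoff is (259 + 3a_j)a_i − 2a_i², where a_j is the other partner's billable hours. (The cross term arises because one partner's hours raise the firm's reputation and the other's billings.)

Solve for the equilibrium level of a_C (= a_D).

259

Chen's payoff is (259 + 3a_D)a_C − 2a_C².
∂π/∂a_C = 259 + 3a_D − 4a_C = 0, so a_C = 64.75 + 0.75a_D.
By symmetry a_D = a_C; substituting into the reaction function, 0.25a_C = 64.75 and a_C = 259.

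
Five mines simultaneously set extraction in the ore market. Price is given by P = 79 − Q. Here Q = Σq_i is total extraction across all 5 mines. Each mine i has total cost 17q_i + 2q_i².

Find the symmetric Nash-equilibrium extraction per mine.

A representative mine's profit is π_i = q_i(79 − Q) − 17q_i − 2q_i², with Q = q_i + Σ_{j≠i} q_j.
First-order condition: 62 − 6q_i − Σ_{j≠i} q_j = 0.
With identical mines, set every q_j = q: then 62 − 6q − 4q = 0, i.e. q = 62/10 = 6.2.

6.2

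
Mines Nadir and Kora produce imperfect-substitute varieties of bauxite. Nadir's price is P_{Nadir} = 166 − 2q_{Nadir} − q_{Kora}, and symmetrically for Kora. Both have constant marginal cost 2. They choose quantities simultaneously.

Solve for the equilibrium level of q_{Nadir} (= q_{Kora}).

Mine Nadir's profit: π = q_{Nadir}(166 − 2q_{Nadir} − q_{Kora}) − 2q_{Nadir}.
∂π/∂q_{Nadir} = 164 − 4q_{Nadir} − q_{Kora} = 0 ⇒ q_{Nadir} = 41 − 0.25q_{Kora}.
The game is symmetric, so in equilibrium q_{Kora} = q_{Nadir}: the reaction function gives 1.25q_{Nadir} = 41, hence q_{Nadir} = 32.8.

32.8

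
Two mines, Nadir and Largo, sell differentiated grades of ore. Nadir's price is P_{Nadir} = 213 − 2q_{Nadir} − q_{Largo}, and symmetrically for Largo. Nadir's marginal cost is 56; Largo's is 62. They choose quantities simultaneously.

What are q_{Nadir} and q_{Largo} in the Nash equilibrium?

31.8, 29.8

Mine Nadir's profit: π = q_{Nadir}(213 − 2q_{Nadir} − q_{Largo}) − 56q_{Nadir}.
∂π/∂q_{Nadir} = 157 − 4q_{Nadir} − q_{Largo} = 0 ⇒ q_{Nadir} = 39.25 − 0.25q_{Largo}.
Similarly q_{Largo} = 37.75 − 0.25q_{Nadir}.
Substituting the second reaction function into the first: q_{Nadir} = 39.25 − 0.25(37.75 − 0.25q_{Nadir}), which gives 0.9375q_{Nadir} = 29.8125 ⇒ q_{Nadir} = 31.8.
Then q_{Largo} = 37.75 − 0.25·31.8 = 29.8.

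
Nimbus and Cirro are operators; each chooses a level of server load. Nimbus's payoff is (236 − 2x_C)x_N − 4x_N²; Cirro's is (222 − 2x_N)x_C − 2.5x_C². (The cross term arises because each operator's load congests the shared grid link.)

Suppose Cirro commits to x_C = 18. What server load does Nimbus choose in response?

25

Expanding Nimbus's payoff: 236x_N − 2x_Cx_N − 4x_N².
∂π/∂x_N = 236 − 2x_C − 8x_N = 0, so x_N = 29.5 − 0.25x_C.
At x_C = 18: x_N = 29.5 − 0.25·18 = 25.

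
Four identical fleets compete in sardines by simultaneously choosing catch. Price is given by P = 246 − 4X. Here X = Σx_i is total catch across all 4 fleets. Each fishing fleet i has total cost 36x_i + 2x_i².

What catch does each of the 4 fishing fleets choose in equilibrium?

A representative fishing fleet's profit is π_i = x_i(246 − 4X) − 36x_i − 2x_i², with X = x_i + Σ_{j≠i} x_j.
First-order condition: 210 − 12x_i − 4Σ_{j≠i} x_j = 0.
Imposing symmetry (x_j = x for all j) turns Σ_{j≠i} x_j into 3x, so 210 = 24x and x = 8.75.

8.75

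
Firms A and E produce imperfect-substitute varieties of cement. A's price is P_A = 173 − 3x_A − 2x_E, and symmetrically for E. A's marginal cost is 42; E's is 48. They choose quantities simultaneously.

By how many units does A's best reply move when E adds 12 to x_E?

-4

Firm A's profit: π = x_A(173 − 3x_A − 2x_E) − 42x_A.
∂π/∂x_A = 131 − 6x_A − 2x_E = 0 ⇒ x_A = 131/6 − (1/3)x_E.
The reaction-function slope is −1/3, so a 12-unit rise in x_E moves x_A by −1/3 × 12 = −4. A's best response falls — the actions are strategic substitutes.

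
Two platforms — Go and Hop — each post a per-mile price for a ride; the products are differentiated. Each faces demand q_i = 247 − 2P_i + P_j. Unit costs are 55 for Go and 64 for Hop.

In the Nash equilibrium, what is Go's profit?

8502.08

Go's profit: π = (P_{Go} − 55)(247 − 2P_{Go} + P_{Hop}).
∂π/∂P_{Go} = 357 − 4P_{Go} + P_{Hop} = 0 ⇒ P_{Go} = 89.25 + 0.25P_{Hop}.
Similarly P_{Hop} = 93.75 + 0.25P_{Go}.
Substituting the second reaction function into the first: P_{Go} = 89.25 + 0.25(93.75 + 0.25P_{Go}), which gives 0.9375P_{Go} = 112.6875 ⇒ P_{Go} = 120.2.
Then P_{Hop} = 93.75 + 0.25·120.2 = 123.8.
q_{Go} = 247 − 2·120.2 + 123.8 = 130.4.
Profit = (120.2 − 55)·130.4 = 8502.08.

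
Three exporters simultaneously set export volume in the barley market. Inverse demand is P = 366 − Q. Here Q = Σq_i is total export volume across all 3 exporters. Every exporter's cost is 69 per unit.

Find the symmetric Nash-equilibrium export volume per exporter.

74.25

A representative exporter's profit is π_i = q_i(366 − Q) − 69q_i, with Q = q_i + Σ_{j≠i} q_j.
First-order condition: 297 − 2q_i − Σ_{j≠i} q_j = 0.
With identical exporters, set every q_j = q: then 297 − 2q − 2q = 0, i.e. q = 297/4 = 74.25.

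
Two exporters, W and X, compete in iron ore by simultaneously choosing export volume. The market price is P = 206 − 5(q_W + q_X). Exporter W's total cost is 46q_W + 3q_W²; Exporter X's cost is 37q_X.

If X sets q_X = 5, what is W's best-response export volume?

Exporter W's profit: π = q_W(206 − 5(q_W + q_X)) − 46q_W − 3q_W².
∂π/∂q_W = 160 − 16q_W − 5q_X = 0, so q_W = 10 − 0.3125q_X.
At q_X = 5: q_W = 10 − 0.3125·5 = 8.4375.

8.4375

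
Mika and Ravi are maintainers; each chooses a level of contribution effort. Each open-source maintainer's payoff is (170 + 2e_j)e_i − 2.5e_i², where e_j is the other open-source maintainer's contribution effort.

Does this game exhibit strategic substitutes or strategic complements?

strategic complements

Mika's payoff is (170 + 2e_R)e_M − 2.5e_M².
∂π/∂e_M = 170 + 2e_R − 5e_M = 0, so e_M = 34 + 0.4e_R.
The best-response slope de_M/de_R = 0.4 > 0: the reaction function is upward-sloping, so the choices are strategic complements.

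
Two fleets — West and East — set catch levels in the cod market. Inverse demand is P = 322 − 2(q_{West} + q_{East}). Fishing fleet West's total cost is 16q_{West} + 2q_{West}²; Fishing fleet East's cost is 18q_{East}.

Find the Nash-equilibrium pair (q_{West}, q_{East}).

22, 65

Fishing fleet West's profit: π = q_{West}(322 − 2(q_{West} + q_{East})) − 16q_{West} − 2q_{West}².
∂π/∂q_{West} = 306 − 8q_{West} − 2q_{East} = 0, so q_{West} = 38.25 − 0.25q_{East}.
For East: ∂π/∂q_{East} = 304 − 4q_{East} − 2q_{West} = 0 ⇒ q_{East} = 76 − 0.5q_{West}.
Solving the two reaction functions simultaneously: (1 − (−0.25)(−0.5))q_{West} = 38.25 − 0.25·76, so 0.875q_{West} = 19.25 and q_{West} = 22.
Then q_{East} = 76 − 0.5·22 = 65.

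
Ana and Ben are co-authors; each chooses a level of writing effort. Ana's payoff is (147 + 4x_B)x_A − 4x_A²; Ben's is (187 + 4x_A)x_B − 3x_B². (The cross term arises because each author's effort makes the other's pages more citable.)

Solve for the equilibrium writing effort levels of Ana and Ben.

50.9375, 65.125

Expanding Ana's payoff: 147x_A + 4x_Bx_A − 4x_A².
∂π/∂x_A = 147 + 4x_B − 8x_A = 0, so x_A = 18.375 + 0.5x_B.
Likewise for Ben: x_B = 187/6 + (2/3)x_A.
Substituting the second reaction function into the first: x_A = 18.375 + 0.5(187/6 + (2/3)x_A), which gives (2/3)x_A = 815/24 ⇒ x_A = 50.9375.
Then x_B = 187/6 + (2/3)·50.9375 = 65.125.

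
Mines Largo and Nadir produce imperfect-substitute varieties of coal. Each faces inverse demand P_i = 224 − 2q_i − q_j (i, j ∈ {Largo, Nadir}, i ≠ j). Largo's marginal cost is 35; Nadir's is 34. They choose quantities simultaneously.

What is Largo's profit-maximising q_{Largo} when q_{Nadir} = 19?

42.5

Mine Largo's profit: π = q_{Largo}(224 − 2q_{Largo} − q_{Nadir}) − 35q_{Largo}.
∂π/∂q_{Largo} = 189 − 4q_{Largo} − q_{Nadir} = 0 ⇒ q_{Largo} = 47.25 − 0.25q_{Nadir}.
At q_{Nadir} = 19: q_{Largo} = 47.25 − 0.25·19 = 42.5.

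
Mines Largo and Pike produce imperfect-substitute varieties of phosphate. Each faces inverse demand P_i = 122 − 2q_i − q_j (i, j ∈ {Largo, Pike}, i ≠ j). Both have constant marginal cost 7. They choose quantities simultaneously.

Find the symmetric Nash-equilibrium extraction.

Mine Largo's profit: π = q_{Largo}(122 − 2q_{Largo} − q_{Pike}) − 7q_{Largo}.
∂π/∂q_{Largo} = 115 − 4q_{Largo} − q_{Pike} = 0 ⇒ q_{Largo} = 28.75 − 0.25q_{Pike}.
By symmetry q_{Pike} = q_{Largo}; substituting into the reaction function, 1.25q_{Largo} = 28.75 and q_{Largo} = 23.

23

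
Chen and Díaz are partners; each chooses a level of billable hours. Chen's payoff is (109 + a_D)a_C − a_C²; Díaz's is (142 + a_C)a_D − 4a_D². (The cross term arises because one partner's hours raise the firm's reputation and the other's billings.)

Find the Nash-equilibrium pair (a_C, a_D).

Expanding Chen's payoff: 109a_C + a_Da_C − a_C².
∂π/∂a_C = 109 + a_D − 2a_C = 0, so a_C = 54.5 + 0.5a_D.
Likewise for Díaz: a_D = 17.75 + 0.125a_C.
Substituting the second reaction function into the first: a_C = 54.5 + 0.5(17.75 + 0.125a_C), which gives 0.9375a_C = 63.375 ⇒ a_C = 67.6.
Then a_D = 17.75 + 0.125·67.6 = 26.2.

67.6, 26.2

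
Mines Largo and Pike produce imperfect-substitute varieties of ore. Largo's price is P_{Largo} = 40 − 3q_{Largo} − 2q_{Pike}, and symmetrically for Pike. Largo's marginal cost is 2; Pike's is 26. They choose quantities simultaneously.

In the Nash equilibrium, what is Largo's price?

20.75

Mine Largo's profit: π = q_{Largo}(40 − 3q_{Largo} − 2q_{Pike}) − 2q_{Largo}.
∂π/∂q_{Largo} = 38 − 6q_{Largo} − 2q_{Pike} = 0 ⇒ q_{Largo} = 19/3 − (1/3)q_{Pike}.
Similarly q_{Pike} = 7/3 − (1/3)q_{Largo}.
Substituting the second reaction function into the first: q_{Largo} = 19/3 − (1/3)(7/3 − (1/3)q_{Largo}), which gives (8/9)q_{Largo} = 50/9 ⇒ q_{Largo} = 6.25.
Then q_{Pike} = 7/3 − (1/3)·6.25 = 0.25.
P_{Largo} = 40 − 3·6.25 − 2·0.25 = 20.75.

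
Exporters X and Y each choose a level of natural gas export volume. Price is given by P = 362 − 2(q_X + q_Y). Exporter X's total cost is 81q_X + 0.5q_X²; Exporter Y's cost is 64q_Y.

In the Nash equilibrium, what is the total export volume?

91

Exporter X's profit: π = q_X(362 − 2(q_X + q_Y)) − 81q_X − 0.5q_X².
∂π/∂q_X = 281 − 5q_X − 2q_Y = 0, so q_X = 56.2 − 0.4q_Y.
For Y: ∂π/∂q_Y = 298 − 4q_Y − 2q_X = 0 ⇒ q_Y = 74.5 − 0.5q_X.
Plugging q_Y into X's best response: q_X = 56.2 − 0.4(74.5 − 0.5q_X) ⇒ 0.8q_X = 26.4, so q_X = 33.
Then q_Y = 74.5 − 0.5·33 = 58.
Total export volume: 33 + 58 = 91.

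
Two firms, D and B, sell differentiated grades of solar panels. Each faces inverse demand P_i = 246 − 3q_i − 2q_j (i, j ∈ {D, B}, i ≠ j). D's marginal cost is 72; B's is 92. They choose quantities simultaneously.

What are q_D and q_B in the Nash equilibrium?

23, 18

Firm D's profit: π = q_D(246 − 3q_D − 2q_B) − 72q_D.
∂π/∂q_D = 174 − 6q_D − 2q_B = 0 ⇒ q_D = 29 − (1/3)q_B.
Similarly q_B = 77/3 − (1/3)q_D.
Plugging q_B into D's best response: q_D = 29 − (1/3)(77/3 − (1/3)q_D) ⇒ (8/9)q_D = 184/9, so q_D = 23.
Then q_B = 77/3 − (1/3)·23 = 18.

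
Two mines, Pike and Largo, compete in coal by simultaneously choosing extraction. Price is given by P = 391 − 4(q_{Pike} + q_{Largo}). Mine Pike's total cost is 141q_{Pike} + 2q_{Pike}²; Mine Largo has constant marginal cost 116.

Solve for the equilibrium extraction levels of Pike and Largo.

11.25, 28.75

Mine Pike's profit: π = q_{Pike}(391 − 4(q_{Pike} + q_{Largo})) − 141q_{Pike} − 2q_{Pike}².
∂π/∂q_{Pike} = 250 − 12q_{Pike} − 4q_{Largo} = 0, so q_{Pike} = 125/6 − (1/3)q_{Largo}.
For Largo: ∂π/∂q_{Largo} = 275 − 8q_{Largo} − 4q_{Pike} = 0 ⇒ q_{Largo} = 34.375 − 0.5q_{Pike}.
Substituting the second reaction function into the first: q_{Pike} = 125/6 − (1/3)(34.375 − 0.5q_{Pike}), which gives (5/6)q_{Pike} = 9.375 ⇒ q_{Pike} = 11.25.
Then q_{Largo} = 34.375 − 0.5·11.25 = 28.75.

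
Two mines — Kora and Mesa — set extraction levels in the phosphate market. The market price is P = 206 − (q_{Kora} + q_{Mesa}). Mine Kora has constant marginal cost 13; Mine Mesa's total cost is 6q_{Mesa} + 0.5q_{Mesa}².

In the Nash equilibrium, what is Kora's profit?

Mine Kora's profit: π = q_{Kora}(206 − (q_{Kora} + q_{Mesa})) − 13q_{Kora}.
∂π/∂q_{Kora} = 193 − 2q_{Kora} − q_{Mesa} = 0, so q_{Kora} = 96.5 − 0.5q_{Mesa}.
For Mesa: ∂π/∂q_{Mesa} = 200 − 3q_{Mesa} − q_{Kora} = 0 ⇒ q_{Mesa} = 200/3 − (1/3)q_{Kora}.
Plugging q_{Mesa} into Kora's best response: q_{Kora} = 96.5 − 0.5(200/3 − (1/3)q_{Kora}) ⇒ (5/6)q_{Kora} = 379/6, so q_{Kora} = 75.8.
Then q_{Mesa} = 200/3 − (1/3)·75.8 = 41.4.
Price P = 206 − 117.2 = 88.8.
Kora's profit: (88.8 − 13)·75.8 = 5745.64.

5745.64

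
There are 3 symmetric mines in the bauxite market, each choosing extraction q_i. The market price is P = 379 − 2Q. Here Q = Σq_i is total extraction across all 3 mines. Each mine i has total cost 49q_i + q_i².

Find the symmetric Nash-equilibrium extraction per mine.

A representative mine's profit is π_i = q_i(379 − 2Q) − 49q_i − q_i², with Q = q_i + Σ_{j≠i} q_j.
First-order condition: 330 − 6q_i − 2Σ_{j≠i} q_j = 0.
Imposing symmetry (q_j = q for all j) turns Σ_{j≠i} q_j into 2q, so 330 = 10q and q = 33.

33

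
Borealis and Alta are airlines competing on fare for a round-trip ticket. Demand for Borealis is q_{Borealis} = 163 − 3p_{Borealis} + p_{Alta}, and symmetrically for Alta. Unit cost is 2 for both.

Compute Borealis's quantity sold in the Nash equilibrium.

Borealis's profit: π = (p_{Borealis} − 2)(163 − 3p_{Borealis} + p_{Alta}).
∂π/∂p_{Borealis} = 169 − 6p_{Borealis} + p_{Alta} = 0 ⇒ p_{Borealis} = 169/6 + (1/6)p_{Alta}.
The game is symmetric, so in equilibrium p_{Alta} = p_{Borealis}: the reaction function gives (5/6)p_{Borealis} = 169/6, hence p_{Borealis} = 33.8.
q_{Borealis} = 163 − 3·33.8 + 33.8 = 95.4.

95.4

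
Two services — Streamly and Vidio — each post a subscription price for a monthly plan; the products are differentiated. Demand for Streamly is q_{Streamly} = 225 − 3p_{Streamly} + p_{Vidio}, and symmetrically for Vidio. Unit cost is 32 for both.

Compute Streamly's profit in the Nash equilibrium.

3110.52

Streamly's profit: π = (p_{Streamly} − 32)(225 − 3p_{Streamly} + p_{Vidio}).
∂π/∂p_{Streamly} = 321 − 6p_{Streamly} + p_{Vidio} = 0 ⇒ p_{Streamly} = 53.5 + (1/6)p_{Vidio}.
By symmetry p_{Vidio} = p_{Streamly}; substituting into the reaction function, (5/6)p_{Streamly} = 53.5 and p_{Streamly} = 64.2.
q_{Streamly} = 225 − 3·64.2 + 64.2 = 96.6.
Profit = (64.2 − 32)·96.6 = 3110.52.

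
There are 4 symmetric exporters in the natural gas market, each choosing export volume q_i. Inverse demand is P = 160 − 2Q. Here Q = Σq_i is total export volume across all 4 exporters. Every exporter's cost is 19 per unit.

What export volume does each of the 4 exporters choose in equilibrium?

A representative exporter's profit is π_i = q_i(160 − 2Q) − 19q_i, with Q = q_i + Σ_{j≠i} q_j.
First-order condition: 141 − 4q_i − 2Σ_{j≠i} q_j = 0.
Imposing symmetry (q_j = q for all j) turns Σ_{j≠i} q_j into 3q, so 141 = 10q and q = 14.1.

14.1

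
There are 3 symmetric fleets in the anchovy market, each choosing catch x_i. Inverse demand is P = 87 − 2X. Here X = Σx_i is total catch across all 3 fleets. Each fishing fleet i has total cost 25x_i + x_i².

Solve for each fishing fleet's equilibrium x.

A representative fishing fleet's profit is π_i = x_i(87 − 2X) − 25x_i − x_i², with X = x_i + Σ_{j≠i} x_j.
First-order condition: 62 − 6x_i − 2Σ_{j≠i} x_j = 0.
With identical fishing fleets, set every x_j = x: then 62 − 6x − 4x = 0, i.e. x = 62/10 = 6.2.

6.2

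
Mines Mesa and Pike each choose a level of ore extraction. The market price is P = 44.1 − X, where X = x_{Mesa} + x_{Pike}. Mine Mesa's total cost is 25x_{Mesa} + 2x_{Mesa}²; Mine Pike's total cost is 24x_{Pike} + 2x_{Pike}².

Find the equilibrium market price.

Mine Mesa's profit: π = x_{Mesa}(44.1 − (x_{Mesa} + x_{Pike})) − 25x_{Mesa} − 2x_{Mesa}².
∂π/∂x_{Mesa} = 19.1 − 6x_{Mesa} − x_{Pike} = 0, so x_{Mesa} = 191/60 − (1/6)x_{Pike}.
By the same steps for Pike: x_{Pike} = 3.35 − (1/6)x_{Mesa}.
Solving the two reaction functions simultaneously: (1 − (−1/6)(−1/6))x_{Mesa} = 191/60 − (1/6)·3.35, so (35/36)x_{Mesa} = 2.625 and x_{Mesa} = 2.7.
Then x_{Pike} = 3.35 − (1/6)·2.7 = 2.9.
Equilibrium price: P = 44.1 − 5.6 = 38.5.

38.5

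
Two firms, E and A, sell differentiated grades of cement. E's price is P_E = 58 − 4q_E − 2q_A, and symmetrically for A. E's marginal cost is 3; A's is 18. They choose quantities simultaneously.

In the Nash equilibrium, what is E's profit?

144

Firm E's profit: π = q_E(58 − 4q_E − 2q_A) − 3q_E.
∂π/∂q_E = 55 − 8q_E − 2q_A = 0 ⇒ q_E = 6.875 − 0.25q_A.
Similarly q_A = 5 − 0.25q_E.
Substituting the second reaction function into the first: q_E = 6.875 − 0.25(5 − 0.25q_E), which gives 0.9375q_E = 5.625 ⇒ q_E = 6.
Then q_A = 5 − 0.25·6 = 3.5.
P_E = 58 − 4·6 − 2·3.5 = 27.
Profit = (27 − 3)·6 = 144.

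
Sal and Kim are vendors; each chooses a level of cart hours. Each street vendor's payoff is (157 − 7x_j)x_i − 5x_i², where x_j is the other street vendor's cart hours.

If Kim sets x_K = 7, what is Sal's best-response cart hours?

Sal's payoff is (157 − 7x_K)x_S − 5x_S².
∂π/∂x_S = 157 − 7x_K − 10x_S = 0, so x_S = 15.7 − 0.7x_K.
At x_K = 7: x_S = 15.7 − 0.7·7 = 10.8.

10.8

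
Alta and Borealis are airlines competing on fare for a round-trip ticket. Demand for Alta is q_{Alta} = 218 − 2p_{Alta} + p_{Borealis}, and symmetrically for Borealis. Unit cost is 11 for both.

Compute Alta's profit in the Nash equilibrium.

Alta's profit: π = (p_{Alta} − 11)(218 − 2p_{Alta} + p_{Borealis}).
∂π/∂p_{Alta} = 240 − 4p_{Alta} + p_{Borealis} = 0 ⇒ p_{Alta} = 60 + 0.25p_{Borealis}.
By symmetry p_{Borealis} = p_{Alta}; substituting into the reaction function, 0.75p_{Alta} = 60 and p_{Alta} = 80.
q_{Alta} = 218 − 2·80 + 80 = 138.
Profit = (80 − 11)·138 = 9522.

9522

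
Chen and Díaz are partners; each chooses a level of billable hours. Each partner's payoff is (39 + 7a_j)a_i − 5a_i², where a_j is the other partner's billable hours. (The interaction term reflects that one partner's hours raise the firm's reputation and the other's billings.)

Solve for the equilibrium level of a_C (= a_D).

Chen's payoff is (39 + 7a_D)a_C − 5a_C².
∂π/∂a_C = 39 + 7a_D − 10a_C = 0, so a_C = 3.9 + 0.7a_D.
By symmetry a_D = a_C; substituting into the reaction function, 0.3a_C = 3.9 and a_C = 13.

13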